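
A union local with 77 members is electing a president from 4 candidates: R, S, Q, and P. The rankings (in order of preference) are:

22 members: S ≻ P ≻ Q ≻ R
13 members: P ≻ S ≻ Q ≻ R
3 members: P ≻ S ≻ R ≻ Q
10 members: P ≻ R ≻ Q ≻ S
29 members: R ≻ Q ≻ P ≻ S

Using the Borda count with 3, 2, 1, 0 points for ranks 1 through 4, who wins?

R: 22·0 + 13·0 + 3·1 + 10·2 + 29·3 = 110
S: 22·3 + 13·2 + 3·2 + 10·0 + 29·0 = 98
Q: 22·1 + 13·1 + 3·0 + 10·1 + 29·2 = 103
P: 22·2 + 13·3 + 3·3 + 10·3 + 29·1 = 151
P has the highest Borda score (151).

P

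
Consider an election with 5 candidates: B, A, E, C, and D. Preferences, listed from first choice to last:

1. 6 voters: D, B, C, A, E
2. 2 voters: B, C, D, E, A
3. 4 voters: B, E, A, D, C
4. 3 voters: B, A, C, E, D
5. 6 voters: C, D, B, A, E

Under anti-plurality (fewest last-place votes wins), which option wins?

Last-place votes: B 0, A 2, E 12, C 4, D 3.
B is ranked last by the fewest voters, so B wins.

B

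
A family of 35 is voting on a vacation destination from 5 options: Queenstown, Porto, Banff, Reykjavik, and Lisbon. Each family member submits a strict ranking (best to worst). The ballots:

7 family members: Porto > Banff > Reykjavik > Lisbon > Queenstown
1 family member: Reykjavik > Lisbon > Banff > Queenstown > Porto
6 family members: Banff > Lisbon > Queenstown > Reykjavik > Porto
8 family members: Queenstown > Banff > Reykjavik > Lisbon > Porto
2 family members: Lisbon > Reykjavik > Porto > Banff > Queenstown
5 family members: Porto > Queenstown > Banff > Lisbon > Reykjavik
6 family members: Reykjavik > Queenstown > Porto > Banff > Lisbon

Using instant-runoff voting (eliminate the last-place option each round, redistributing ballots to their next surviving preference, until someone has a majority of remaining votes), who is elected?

Round 1: Queenstown 8, Porto 12, Banff 6, Reykjavik 7, Lisbon 2. Eliminate Lisbon.
Round 2: Queenstown 8, Porto 12, Banff 6, Reykjavik 9. Eliminate Banff.
Round 3: Queenstown 14, Porto 12, Reykjavik 9. Eliminate Reykjavik.
Round 4: Queenstown 21, Porto 14. Queenstown has a majority.

Queenstown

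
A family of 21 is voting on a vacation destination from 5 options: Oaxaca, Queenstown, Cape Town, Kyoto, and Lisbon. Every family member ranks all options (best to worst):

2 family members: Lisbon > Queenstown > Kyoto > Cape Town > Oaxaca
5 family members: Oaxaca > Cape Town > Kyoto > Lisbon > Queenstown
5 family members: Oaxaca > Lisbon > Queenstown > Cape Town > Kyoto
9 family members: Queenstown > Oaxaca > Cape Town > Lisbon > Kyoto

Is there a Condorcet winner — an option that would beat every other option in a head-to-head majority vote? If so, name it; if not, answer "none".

none

Checking pairwise contests:
Queenstown beats Oaxaca 11–10.
Lisbon beats Queenstown 12–9.
Oaxaca beats Cape Town 19–2.
Oaxaca beats Kyoto 19–2.
Oaxaca beats Lisbon 19–2.
Every option loses at least one head-to-head, so there is no Condorcet winner.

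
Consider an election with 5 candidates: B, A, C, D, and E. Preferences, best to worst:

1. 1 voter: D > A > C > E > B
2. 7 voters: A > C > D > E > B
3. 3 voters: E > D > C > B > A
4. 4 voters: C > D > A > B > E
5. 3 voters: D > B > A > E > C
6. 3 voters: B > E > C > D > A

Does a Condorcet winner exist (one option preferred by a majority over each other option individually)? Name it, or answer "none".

none

Checking pairwise contests:
A beats B 12–9.
D beats A 14–7.
A beats C 11–10.
C beats D 14–7.
A beats E 15–6.
Every option loses at least one head-to-head, so there is no Condorcet winner.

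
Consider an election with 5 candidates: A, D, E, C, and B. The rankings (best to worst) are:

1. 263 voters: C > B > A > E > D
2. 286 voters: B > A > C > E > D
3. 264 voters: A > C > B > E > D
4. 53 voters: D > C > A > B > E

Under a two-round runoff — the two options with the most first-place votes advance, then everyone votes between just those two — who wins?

Round 1 first-place votes: A 264, D 53, E 0, C 263, B 286.
B and A advance.
Runoff: B is preferred to A by 549 voters; A by 317.
B wins the runoff.

B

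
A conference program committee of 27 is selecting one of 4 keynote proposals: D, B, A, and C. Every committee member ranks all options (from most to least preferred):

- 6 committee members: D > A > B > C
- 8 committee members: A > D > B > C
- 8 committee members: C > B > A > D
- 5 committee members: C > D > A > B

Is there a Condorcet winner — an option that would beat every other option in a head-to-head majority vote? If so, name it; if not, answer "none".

A vs D: 16–11 for A.
A vs B: 19–8 for A.
A vs C: 14–13 for A.
A beats every other option head-to-head.

A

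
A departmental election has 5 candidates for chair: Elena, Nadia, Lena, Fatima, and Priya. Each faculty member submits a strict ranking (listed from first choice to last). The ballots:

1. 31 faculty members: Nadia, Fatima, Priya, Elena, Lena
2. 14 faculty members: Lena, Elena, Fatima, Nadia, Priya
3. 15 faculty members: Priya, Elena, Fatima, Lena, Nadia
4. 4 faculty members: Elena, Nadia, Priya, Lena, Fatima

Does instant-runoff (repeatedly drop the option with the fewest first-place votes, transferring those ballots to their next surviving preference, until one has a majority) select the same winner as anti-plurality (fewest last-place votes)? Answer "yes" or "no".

Instant-runoff — R1 Elena 4, Nadia 31, Lena 14, Fatima 0, Priya 15 (Fatima out); R2 Elena 4, Nadia 31, Lena 14, Priya 15 (Elena out); R3 Nadia 35, Lena 14, Priya 15 (Nadia winner). Winner: Nadia.
Anti-plurality — last-place votes: Elena 0, Nadia 15, Lena 31, Fatima 4, Priya 14. Winner: Elena.
The two methods disagree.

no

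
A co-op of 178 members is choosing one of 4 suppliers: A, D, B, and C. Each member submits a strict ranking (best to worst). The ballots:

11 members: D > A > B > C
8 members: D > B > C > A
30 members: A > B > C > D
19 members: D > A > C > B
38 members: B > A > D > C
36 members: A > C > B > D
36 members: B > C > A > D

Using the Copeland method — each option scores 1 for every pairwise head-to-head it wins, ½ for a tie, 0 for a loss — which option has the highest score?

A

A: beats D, B, and C → score 3.
D: loses to A, B, and C → score 0.
B: beats D and C; loses to A → score 2.
C: beats D; loses to A and B → score 1.
A has the best pairwise record.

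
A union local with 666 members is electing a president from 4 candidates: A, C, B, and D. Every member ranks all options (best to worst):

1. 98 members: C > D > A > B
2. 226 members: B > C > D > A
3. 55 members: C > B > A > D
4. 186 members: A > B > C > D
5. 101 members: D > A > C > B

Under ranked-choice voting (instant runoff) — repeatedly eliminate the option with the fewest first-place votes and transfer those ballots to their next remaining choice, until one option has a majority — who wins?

A

Round 1: A 186, C 153, B 226, D 101. Eliminate D.
Round 2: A 287, C 153, B 226. Eliminate C.
Round 3: A 385, B 281. A has a majority.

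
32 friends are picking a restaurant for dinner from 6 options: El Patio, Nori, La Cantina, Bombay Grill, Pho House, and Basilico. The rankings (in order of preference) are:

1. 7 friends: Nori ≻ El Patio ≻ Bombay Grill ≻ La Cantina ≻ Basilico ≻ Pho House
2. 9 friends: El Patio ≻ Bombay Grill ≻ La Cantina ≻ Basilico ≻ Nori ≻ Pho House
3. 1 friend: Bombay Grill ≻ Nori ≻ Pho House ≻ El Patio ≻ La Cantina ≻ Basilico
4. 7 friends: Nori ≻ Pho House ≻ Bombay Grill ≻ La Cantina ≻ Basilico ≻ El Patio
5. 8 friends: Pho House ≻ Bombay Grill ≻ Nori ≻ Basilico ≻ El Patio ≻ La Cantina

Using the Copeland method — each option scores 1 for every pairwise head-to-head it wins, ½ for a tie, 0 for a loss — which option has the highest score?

Bombay Grill

El Patio: beats La Cantina and Basilico; ties Bombay Grill and Pho House; loses to Nori → score 3.
Nori: beats El Patio, La Cantina, Pho House, and Basilico; loses to Bombay Grill → score 4.
La Cantina: beats Basilico; ties Pho House; loses to El Patio, Nori, and Bombay Grill → score 1.5.
Bombay Grill: beats Nori, La Cantina, Pho House, and Basilico; ties El Patio → score 4.5.
Pho House: ties El Patio, La Cantina, and Basilico; loses to Nori and Bombay Grill → score 1.5.
Basilico: ties Pho House; loses to El Patio, Nori, La Cantina, and Bombay Grill → score 0.5.
Bombay Grill has the best pairwise record.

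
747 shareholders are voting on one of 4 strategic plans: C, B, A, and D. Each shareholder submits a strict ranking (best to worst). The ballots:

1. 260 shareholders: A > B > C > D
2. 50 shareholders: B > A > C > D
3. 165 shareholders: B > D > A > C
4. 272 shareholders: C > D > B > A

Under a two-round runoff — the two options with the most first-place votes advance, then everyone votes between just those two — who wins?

A

Round 1 first-place votes: C 272, B 215, A 260, D 0.
C and A advance.
Runoff: C is preferred to A by 272 voters; A by 475.
A wins the runoff.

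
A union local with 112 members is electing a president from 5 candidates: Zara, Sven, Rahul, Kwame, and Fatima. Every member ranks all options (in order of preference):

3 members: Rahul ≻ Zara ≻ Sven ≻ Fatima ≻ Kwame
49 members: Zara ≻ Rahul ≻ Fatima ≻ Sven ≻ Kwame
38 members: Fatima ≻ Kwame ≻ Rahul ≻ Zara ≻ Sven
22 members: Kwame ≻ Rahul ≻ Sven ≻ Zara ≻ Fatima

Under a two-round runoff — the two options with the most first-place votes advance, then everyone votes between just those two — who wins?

Round 1 first-place votes: Zara 49, Sven 0, Rahul 3, Kwame 22, Fatima 38.
Zara and Fatima advance.
Runoff: Zara is preferred to Fatima by 74 voters; Fatima by 38.
Zara wins the runoff.

Zara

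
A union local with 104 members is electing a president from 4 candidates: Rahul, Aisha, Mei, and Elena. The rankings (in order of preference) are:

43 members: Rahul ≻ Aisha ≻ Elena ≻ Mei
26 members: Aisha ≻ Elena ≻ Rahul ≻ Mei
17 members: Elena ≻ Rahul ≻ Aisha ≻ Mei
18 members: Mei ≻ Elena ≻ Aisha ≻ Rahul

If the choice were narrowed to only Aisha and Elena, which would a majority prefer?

Aisha

Voters preferring Aisha to Elena: 69; preferring Elena to Aisha: 35.
Aisha wins the head-to-head.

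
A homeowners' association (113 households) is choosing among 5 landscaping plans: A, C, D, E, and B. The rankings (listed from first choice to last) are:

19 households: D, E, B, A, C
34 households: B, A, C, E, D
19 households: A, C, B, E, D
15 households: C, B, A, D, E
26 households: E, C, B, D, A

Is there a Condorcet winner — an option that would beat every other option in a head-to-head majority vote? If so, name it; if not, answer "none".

Checking pairwise contests:
B beats A 94–19.
A beats C 72–41.
A beats D 68–45.
A beats E 68–45.
C beats B 60–53.
Every option loses at least one head-to-head, so there is no Condorcet winner.

none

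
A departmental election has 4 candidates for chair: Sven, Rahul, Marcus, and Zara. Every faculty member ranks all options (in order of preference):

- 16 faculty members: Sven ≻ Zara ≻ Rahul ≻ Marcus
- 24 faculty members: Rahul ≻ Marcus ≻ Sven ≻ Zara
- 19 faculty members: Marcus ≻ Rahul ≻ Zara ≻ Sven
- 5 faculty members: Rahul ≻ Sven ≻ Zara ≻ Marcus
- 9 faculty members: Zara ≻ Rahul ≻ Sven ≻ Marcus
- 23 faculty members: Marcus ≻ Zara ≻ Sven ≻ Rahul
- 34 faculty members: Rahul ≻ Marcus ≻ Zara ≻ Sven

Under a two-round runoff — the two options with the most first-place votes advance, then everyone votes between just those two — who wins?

Round 1 first-place votes: Sven 16, Rahul 63, Marcus 42, Zara 9.
Rahul and Marcus advance.
Runoff: Rahul is preferred to Marcus by 88 voters; Marcus by 42.
Rahul wins the runoff.

Rahul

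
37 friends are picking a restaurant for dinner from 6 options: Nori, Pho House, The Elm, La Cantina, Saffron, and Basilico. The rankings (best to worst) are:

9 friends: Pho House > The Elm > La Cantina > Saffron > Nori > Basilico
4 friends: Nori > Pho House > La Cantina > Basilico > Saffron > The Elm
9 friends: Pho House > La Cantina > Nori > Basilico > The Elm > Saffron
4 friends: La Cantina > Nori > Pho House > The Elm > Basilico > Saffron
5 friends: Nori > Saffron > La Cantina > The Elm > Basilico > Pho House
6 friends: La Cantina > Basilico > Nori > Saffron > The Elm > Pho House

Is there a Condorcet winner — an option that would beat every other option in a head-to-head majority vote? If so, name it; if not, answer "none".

none

Checking pairwise contests:
La Cantina beats Nori 28–9.
Nori beats Pho House 19–18.
Nori beats The Elm 28–9.
Pho House beats La Cantina 22–15.
Nori beats Saffron 28–9.
Nori beats Basilico 31–6.
Every option loses at least one head-to-head, so there is no Condorcet winner.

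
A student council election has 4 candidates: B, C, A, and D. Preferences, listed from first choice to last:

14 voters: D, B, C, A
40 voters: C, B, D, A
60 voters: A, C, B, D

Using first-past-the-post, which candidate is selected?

First-place votes: B 0, C 40, A 60, D 14.
A has the most first-place votes.

A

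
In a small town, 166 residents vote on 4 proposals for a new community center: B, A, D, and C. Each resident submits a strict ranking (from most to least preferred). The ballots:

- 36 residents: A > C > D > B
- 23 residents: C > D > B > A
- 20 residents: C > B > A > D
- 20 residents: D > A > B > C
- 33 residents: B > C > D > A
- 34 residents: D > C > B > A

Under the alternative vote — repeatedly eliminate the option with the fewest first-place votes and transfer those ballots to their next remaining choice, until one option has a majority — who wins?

C

Round 1: B 33, A 36, D 54, C 43. Eliminate B.
Round 2: A 36, D 54, C 76. Eliminate A.
Round 3: D 54, C 112. C has a majority.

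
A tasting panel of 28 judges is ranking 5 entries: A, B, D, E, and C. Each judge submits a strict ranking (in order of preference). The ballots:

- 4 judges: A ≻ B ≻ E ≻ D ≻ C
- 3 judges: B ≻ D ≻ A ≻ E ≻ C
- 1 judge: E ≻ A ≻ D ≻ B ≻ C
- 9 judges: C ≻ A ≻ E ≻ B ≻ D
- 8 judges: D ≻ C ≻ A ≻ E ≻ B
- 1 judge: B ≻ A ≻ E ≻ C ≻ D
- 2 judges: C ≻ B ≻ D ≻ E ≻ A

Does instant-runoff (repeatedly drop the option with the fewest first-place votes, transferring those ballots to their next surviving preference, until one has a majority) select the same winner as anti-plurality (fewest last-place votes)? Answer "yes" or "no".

no

Instant-runoff — R1 A 4, B 4, D 8, E 1, C 11 (E out); R2 A 5, B 4, D 8, C 11 (B out); R3 A 6, D 11, C 11 (A out); R4 D 16, C 12 (D winner). Winner: D.
Anti-plurality — last-place votes: A 2, B 8, D 10, E 0, C 8. Winner: E.
The two methods disagree.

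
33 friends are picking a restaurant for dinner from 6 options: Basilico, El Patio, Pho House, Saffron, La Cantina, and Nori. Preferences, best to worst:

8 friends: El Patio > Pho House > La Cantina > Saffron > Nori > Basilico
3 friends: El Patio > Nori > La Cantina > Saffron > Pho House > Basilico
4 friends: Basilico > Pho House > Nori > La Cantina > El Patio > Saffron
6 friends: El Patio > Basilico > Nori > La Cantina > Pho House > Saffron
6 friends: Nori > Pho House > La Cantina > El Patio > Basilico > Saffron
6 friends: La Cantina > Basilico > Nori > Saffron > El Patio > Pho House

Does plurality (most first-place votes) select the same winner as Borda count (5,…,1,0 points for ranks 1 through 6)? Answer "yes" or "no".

yes

Plurality — first-place votes: Basilico 4, El Patio 17, Pho House 0, Saffron 0, La Cantina 6, Nori 6. Winner: El Patio.
Borda — scores: Basilico 74, El Patio 107, Pho House 81, Saffron 34, La Cantina 101, Nori 98. Winner: El Patio.
The two methods agree.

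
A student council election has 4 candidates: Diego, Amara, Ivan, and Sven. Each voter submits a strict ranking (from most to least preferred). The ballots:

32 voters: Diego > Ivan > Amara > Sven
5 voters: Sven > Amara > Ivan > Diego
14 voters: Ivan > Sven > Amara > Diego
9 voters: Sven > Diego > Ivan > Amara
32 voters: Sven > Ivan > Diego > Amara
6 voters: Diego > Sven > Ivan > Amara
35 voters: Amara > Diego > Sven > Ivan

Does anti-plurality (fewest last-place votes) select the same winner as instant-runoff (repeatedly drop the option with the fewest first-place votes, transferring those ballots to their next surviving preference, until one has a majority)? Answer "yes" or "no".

yes

Anti-plurality — last-place votes: Diego 19, Amara 47, Ivan 35, Sven 32. Winner: Diego.
Instant-runoff — R1 Diego 38, Amara 35, Ivan 14, Sven 46 (Ivan out); R2 Diego 38, Amara 35, Sven 60 (Amara out); R3 Diego 73, Sven 60 (Diego winner). Winner: Diego.
The two methods agree.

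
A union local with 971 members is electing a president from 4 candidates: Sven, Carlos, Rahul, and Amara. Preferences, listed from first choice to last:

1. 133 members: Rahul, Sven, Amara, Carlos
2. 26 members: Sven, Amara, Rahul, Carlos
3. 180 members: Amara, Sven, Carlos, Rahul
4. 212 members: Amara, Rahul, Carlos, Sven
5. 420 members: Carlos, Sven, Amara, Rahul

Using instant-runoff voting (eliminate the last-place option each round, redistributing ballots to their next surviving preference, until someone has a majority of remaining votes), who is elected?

Amara

Round 1: Sven 26, Carlos 420, Rahul 133, Amara 392. Eliminate Sven.
Round 2: Carlos 420, Rahul 133, Amara 418. Eliminate Rahul.
Round 3: Carlos 420, Amara 551. Amara has a majority.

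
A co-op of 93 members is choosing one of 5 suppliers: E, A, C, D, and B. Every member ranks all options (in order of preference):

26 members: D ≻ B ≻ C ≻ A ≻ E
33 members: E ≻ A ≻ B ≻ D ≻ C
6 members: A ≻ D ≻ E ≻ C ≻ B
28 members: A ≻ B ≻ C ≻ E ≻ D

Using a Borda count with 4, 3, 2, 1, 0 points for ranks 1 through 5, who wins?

A

E: 26·0 + 33·4 + 6·2 + 28·1 = 172
A: 26·1 + 33·3 + 6·4 + 28·4 = 261
C: 26·2 + 33·0 + 6·1 + 28·2 = 114
D: 26·4 + 33·1 + 6·3 + 28·0 = 155
B: 26·3 + 33·2 + 6·0 + 28·3 = 228
A has the highest Borda score (261).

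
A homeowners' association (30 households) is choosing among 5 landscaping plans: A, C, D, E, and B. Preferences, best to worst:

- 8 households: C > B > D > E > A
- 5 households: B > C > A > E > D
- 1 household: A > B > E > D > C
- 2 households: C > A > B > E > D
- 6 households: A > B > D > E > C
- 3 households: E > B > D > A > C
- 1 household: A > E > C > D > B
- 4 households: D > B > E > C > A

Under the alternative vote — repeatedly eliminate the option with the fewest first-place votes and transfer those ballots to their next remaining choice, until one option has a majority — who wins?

Round 1: A 8, C 10, D 4, E 3, B 5. Eliminate E.
Round 2: A 8, C 10, D 4, B 8. Eliminate D.
Round 3: A 8, C 10, B 12. Eliminate A.
Round 4: C 11, B 19. B has a majority.

B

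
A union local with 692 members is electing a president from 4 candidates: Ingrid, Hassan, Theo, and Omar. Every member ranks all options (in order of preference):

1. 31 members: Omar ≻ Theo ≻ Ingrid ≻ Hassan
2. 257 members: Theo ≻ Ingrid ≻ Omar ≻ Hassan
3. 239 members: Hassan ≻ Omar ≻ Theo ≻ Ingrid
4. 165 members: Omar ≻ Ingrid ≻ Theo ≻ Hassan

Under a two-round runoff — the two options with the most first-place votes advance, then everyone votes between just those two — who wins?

Theo

Round 1 first-place votes: Ingrid 0, Hassan 239, Theo 257, Omar 196.
Theo and Hassan advance.
Runoff: Theo is preferred to Hassan by 453 voters; Hassan by 239.
Theo wins the runoff.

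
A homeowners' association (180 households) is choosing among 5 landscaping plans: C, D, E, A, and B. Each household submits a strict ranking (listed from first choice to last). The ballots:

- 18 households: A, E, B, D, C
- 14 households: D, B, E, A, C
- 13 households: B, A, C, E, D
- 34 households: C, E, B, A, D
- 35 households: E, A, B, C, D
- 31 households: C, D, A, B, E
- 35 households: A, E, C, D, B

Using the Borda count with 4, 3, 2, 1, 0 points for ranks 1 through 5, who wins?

A

C: 18·0 + 14·0 + 13·2 + 34·4 + 35·1 + 31·4 + 35·2 = 391
D: 18·1 + 14·4 + 13·0 + 34·0 + 35·0 + 31·3 + 35·1 = 202
E: 18·3 + 14·2 + 13·1 + 34·3 + 35·4 + 31·0 + 35·3 = 442
A: 18·4 + 14·1 + 13·3 + 34·1 + 35·3 + 31·2 + 35·4 = 466
B: 18·2 + 14·3 + 13·4 + 34·2 + 35·2 + 31·1 + 35·0 = 299
A has the highest Borda score (466).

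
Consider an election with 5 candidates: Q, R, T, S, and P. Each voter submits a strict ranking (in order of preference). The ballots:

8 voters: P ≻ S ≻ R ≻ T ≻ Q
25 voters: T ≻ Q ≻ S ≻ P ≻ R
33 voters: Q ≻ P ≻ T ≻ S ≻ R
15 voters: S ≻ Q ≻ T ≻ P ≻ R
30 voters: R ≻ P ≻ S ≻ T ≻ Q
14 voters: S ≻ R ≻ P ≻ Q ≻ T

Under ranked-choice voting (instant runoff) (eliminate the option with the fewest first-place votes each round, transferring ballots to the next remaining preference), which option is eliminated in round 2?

T

Round 1: Q 33, R 30, T 25, S 29, P 8. Eliminate P.
Round 2: Q 33, R 30, T 25, S 37. Eliminate T.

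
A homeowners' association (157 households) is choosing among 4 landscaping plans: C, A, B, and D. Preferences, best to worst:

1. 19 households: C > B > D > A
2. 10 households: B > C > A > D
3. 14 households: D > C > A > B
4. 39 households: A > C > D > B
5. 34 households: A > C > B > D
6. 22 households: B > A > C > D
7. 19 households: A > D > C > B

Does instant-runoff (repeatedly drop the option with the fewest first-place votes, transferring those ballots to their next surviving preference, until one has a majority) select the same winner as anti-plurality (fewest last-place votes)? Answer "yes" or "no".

Instant-runoff — R1 C 19, A 92, B 32, D 14 (A winner). Winner: A.
Anti-plurality — last-place votes: C 0, A 19, B 72, D 66. Winner: C.
The two methods disagree.

no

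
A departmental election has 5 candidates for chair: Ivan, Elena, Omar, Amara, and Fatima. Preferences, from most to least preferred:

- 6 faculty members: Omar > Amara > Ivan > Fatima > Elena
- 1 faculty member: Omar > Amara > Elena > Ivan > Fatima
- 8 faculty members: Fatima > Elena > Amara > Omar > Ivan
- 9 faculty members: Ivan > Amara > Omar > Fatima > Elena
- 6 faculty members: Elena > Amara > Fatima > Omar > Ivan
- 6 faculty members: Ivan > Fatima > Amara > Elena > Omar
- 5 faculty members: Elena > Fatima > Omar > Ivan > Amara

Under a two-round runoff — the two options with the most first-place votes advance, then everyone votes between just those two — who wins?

Round 1 first-place votes: Ivan 15, Elena 11, Omar 7, Amara 0, Fatima 8.
Ivan and Elena advance.
Runoff: Ivan is preferred to Elena by 21 voters; Elena by 20.
Ivan wins the runoff.

Ivan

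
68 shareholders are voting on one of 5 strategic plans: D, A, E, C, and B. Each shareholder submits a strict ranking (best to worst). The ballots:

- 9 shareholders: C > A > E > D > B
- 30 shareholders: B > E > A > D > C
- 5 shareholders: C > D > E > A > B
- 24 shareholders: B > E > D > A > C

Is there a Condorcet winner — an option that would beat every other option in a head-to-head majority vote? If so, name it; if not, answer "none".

B vs D: 54–14 for B.
B vs A: 54–14 for B.
B vs E: 54–14 for B.
B vs C: 54–14 for B.
B beats every other option head-to-head.

B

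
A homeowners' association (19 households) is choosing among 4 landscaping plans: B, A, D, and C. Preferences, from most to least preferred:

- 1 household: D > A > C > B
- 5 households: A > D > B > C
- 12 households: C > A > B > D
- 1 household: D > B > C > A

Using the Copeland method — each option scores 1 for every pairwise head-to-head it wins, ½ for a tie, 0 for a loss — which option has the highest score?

C

B: beats D; loses to A and C → score 1.
A: beats B and D; loses to C → score 2.
D: loses to B, A, and C → score 0.
C: beats B, A, and D → score 3.
C has the best pairwise record.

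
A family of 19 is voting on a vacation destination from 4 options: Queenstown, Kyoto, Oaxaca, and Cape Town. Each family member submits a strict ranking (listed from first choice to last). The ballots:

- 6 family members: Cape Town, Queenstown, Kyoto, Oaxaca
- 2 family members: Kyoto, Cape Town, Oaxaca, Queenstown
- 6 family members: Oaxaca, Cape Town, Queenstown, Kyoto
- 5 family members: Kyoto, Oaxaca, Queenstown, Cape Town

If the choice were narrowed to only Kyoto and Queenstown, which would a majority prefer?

Queenstown

Voters preferring Kyoto to Queenstown: 7; preferring Queenstown to Kyoto: 12.
Queenstown wins the head-to-head.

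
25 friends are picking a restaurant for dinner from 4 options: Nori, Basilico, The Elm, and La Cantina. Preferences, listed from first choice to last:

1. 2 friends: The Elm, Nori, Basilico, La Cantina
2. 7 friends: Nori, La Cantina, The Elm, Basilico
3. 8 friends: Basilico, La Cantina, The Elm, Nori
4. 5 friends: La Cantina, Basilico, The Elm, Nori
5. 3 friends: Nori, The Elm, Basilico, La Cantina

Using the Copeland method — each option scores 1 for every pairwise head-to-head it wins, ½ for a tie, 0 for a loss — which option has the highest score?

Nori: loses to Basilico, The Elm, and La Cantina → score 0.
Basilico: beats Nori, The Elm, and La Cantina → score 3.
The Elm: beats Nori; loses to Basilico and La Cantina → score 1.
La Cantina: beats Nori and The Elm; loses to Basilico → score 2.
Basilico has the best pairwise record.

Basilico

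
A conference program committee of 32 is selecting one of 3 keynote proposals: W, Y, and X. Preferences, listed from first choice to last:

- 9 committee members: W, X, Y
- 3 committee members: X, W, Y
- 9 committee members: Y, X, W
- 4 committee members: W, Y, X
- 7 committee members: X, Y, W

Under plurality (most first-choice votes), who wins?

First-place votes: W 13, Y 9, X 10.
W has the most first-place votes.

W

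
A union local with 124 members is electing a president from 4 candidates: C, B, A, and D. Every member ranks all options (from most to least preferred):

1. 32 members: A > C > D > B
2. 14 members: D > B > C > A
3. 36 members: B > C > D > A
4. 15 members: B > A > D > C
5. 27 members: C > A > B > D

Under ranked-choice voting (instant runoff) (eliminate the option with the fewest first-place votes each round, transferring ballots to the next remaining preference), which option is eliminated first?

Round 1: C 27, B 51, A 32, D 14. Eliminate D.

D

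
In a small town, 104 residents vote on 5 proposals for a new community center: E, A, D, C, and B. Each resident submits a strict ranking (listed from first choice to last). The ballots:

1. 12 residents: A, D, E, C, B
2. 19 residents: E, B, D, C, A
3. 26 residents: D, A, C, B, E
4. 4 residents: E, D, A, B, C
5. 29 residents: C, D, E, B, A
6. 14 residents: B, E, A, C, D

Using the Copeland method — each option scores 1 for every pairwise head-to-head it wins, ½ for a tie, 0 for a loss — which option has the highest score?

E: beats A and B; loses to D and C → score 2.
A: beats C; loses to E, D, and B → score 1.
D: beats E, A, C, and B → score 4.
C: beats E and B; loses to A and D → score 2.
B: beats A; loses to E, D, and C → score 1.
D has the best pairwise record.

D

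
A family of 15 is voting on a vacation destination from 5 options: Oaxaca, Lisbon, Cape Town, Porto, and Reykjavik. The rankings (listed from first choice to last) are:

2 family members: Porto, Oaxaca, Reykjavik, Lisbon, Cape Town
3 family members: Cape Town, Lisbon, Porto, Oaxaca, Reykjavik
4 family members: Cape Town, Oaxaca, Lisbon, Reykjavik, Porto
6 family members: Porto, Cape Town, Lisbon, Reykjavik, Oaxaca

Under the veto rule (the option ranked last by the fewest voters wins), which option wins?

Last-place votes: Oaxaca 6, Lisbon 0, Cape Town 2, Porto 4, Reykjavik 3.
Lisbon is ranked last by the fewest voters, so Lisbon wins.

Lisbon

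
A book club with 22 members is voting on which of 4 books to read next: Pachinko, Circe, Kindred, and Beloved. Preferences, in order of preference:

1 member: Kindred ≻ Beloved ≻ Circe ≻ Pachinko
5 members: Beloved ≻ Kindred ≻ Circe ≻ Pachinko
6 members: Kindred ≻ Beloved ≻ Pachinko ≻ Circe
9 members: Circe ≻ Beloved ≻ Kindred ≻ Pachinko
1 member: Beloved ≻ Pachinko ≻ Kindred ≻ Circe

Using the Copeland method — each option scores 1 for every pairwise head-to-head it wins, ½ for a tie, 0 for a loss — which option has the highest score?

Beloved

Pachinko: loses to Circe, Kindred, and Beloved → score 0.
Circe: beats Pachinko; loses to Kindred and Beloved → score 1.
Kindred: beats Pachinko and Circe; loses to Beloved → score 2.
Beloved: beats Pachinko, Circe, and Kindred → score 3.
Beloved has the best pairwise record.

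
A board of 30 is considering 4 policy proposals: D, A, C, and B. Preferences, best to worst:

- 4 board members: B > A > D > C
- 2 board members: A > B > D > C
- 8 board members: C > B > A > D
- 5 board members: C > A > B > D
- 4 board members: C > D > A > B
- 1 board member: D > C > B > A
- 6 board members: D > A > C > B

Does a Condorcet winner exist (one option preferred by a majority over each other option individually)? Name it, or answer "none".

C

C vs D: 17–13 for C.
C vs A: 18–12 for C.
C vs B: 24–6 for C.
C beats every other option head-to-head.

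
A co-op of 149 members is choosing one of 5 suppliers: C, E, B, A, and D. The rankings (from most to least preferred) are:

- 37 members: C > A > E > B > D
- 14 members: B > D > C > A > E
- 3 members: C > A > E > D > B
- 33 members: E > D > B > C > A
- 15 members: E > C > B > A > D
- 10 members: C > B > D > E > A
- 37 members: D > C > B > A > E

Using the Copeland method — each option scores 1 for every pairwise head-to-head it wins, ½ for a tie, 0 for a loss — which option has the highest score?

C: beats E, B, and A; loses to D → score 3.
E: beats B and D; loses to C and A → score 2.
B: beats A and D; loses to C and E → score 2.
A: beats E; loses to C, B, and D → score 1.
D: beats C and A; loses to E and B → score 2.
C has the best pairwise record.

C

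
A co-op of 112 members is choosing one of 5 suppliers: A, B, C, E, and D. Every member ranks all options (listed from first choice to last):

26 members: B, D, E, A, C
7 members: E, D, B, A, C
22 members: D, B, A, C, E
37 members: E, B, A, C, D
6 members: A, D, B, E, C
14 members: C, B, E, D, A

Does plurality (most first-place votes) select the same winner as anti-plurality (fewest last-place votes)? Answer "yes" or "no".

Plurality — first-place votes: A 6, B 26, C 14, E 44, D 22. Winner: E.
Anti-plurality — last-place votes: A 14, B 0, C 39, E 22, D 37. Winner: B.
The two methods disagree.

no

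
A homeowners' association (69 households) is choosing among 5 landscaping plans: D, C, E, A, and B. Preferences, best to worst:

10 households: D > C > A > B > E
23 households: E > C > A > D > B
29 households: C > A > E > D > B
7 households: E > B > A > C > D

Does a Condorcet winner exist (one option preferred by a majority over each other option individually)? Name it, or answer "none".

C

C vs D: 59–10 for C.
C vs E: 39–30 for C.
C vs A: 62–7 for C.
C vs B: 62–7 for C.
C beats every other option head-to-head.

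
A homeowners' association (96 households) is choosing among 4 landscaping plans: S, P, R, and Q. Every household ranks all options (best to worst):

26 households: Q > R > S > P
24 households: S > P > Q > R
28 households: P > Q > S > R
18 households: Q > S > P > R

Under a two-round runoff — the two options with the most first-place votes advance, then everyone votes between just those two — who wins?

P

Round 1 first-place votes: S 24, P 28, R 0, Q 44.
Q and P advance.
Runoff: Q is preferred to P by 44 voters; P by 52.
P wins the runoff.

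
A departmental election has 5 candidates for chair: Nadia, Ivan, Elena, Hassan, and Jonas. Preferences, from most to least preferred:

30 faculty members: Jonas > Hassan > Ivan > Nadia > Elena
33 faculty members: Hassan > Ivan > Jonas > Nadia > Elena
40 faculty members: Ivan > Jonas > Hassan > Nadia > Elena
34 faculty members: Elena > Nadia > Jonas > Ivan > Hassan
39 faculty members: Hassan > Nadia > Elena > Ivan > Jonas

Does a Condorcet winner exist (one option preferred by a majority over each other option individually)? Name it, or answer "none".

none

Checking pairwise contests:
Ivan beats Nadia 103–73.
Hassan beats Ivan 102–74.
Nadia beats Elena 142–34.
Jonas beats Hassan 104–72.
Ivan beats Jonas 112–64.
Every option loses at least one head-to-head, so there is no Condorcet winner.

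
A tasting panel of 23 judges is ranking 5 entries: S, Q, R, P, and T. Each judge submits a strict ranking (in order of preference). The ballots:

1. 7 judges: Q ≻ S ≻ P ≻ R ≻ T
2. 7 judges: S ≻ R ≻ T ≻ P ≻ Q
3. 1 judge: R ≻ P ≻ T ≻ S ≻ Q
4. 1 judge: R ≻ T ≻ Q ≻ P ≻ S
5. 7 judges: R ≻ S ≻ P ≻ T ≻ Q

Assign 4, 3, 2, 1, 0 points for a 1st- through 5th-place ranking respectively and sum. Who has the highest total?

S

S: 7·3 + 7·4 + 1·1 + 1·0 + 7·3 = 71
Q: 7·4 + 7·0 + 1·0 + 1·2 + 7·0 = 30
R: 7·1 + 7·3 + 1·4 + 1·4 + 7·4 = 64
P: 7·2 + 7·1 + 1·3 + 1·1 + 7·2 = 39
T: 7·0 + 7·2 + 1·2 + 1·3 + 7·1 = 26
S has the highest Borda score (71).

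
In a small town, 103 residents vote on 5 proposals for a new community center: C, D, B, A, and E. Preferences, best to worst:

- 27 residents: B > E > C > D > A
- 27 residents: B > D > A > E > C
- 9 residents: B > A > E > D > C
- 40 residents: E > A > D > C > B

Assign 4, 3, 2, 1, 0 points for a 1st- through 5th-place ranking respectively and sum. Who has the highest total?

E

C: 27·2 + 27·0 + 9·0 + 40·1 = 94
D: 27·1 + 27·3 + 9·1 + 40·2 = 197
B: 27·4 + 27·4 + 9·4 + 40·0 = 252
A: 27·0 + 27·2 + 9·3 + 40·3 = 201
E: 27·3 + 27·1 + 9·2 + 40·4 = 286
E has the highest Borda score (286).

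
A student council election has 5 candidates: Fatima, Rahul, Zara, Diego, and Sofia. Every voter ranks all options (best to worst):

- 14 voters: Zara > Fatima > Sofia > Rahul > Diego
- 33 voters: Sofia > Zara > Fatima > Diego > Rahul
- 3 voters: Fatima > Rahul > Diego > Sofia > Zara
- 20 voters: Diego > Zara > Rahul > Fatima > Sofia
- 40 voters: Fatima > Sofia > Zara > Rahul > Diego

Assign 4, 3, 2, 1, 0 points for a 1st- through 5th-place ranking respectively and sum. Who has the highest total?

Fatima

Fatima: 14·3 + 33·2 + 3·4 + 20·1 + 40·4 = 300
Rahul: 14·1 + 33·0 + 3·3 + 20·2 + 40·1 = 103
Zara: 14·4 + 33·3 + 3·0 + 20·3 + 40·2 = 295
Diego: 14·0 + 33·1 + 3·2 + 20·4 + 40·0 = 119
Sofia: 14·2 + 33·4 + 3·1 + 20·0 + 40·3 = 283
Fatima has the highest Borda score (300).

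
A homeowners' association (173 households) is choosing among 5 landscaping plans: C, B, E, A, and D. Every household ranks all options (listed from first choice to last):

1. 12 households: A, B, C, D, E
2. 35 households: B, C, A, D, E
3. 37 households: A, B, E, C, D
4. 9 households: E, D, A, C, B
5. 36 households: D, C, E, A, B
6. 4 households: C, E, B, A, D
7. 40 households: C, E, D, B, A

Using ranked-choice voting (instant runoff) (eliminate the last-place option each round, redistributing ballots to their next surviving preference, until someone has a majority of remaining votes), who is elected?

Round 1: C 44, B 35, E 9, A 49, D 36. Eliminate E.
Round 2: C 44, B 35, A 49, D 45. Eliminate B.
Round 3: C 79, A 49, D 45. Eliminate D.
Round 4: C 115, A 58. C has a majority.

C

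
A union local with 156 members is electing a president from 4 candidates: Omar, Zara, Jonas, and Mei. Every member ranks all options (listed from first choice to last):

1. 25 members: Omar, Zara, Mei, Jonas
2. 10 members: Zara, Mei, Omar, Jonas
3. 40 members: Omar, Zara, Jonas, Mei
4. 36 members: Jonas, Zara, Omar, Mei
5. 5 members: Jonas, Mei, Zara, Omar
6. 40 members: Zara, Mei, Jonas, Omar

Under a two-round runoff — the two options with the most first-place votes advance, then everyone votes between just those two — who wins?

Zara

Round 1 first-place votes: Omar 65, Zara 50, Jonas 41, Mei 0.
Omar and Zara advance.
Runoff: Omar is preferred to Zara by 65 voters; Zara by 91.
Zara wins the runoff.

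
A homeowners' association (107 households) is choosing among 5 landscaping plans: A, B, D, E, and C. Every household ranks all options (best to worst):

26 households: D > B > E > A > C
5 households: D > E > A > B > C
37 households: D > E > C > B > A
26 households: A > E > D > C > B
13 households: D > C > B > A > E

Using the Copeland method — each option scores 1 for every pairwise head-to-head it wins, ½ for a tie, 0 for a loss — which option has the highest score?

D

A: beats C; loses to B, D, and E → score 1.
B: beats A; loses to D, E, and C → score 1.
D: beats A, B, E, and C → score 4.
E: beats A, B, and C; loses to D → score 3.
C: beats B; loses to A, D, and E → score 1.
D has the best pairwise record.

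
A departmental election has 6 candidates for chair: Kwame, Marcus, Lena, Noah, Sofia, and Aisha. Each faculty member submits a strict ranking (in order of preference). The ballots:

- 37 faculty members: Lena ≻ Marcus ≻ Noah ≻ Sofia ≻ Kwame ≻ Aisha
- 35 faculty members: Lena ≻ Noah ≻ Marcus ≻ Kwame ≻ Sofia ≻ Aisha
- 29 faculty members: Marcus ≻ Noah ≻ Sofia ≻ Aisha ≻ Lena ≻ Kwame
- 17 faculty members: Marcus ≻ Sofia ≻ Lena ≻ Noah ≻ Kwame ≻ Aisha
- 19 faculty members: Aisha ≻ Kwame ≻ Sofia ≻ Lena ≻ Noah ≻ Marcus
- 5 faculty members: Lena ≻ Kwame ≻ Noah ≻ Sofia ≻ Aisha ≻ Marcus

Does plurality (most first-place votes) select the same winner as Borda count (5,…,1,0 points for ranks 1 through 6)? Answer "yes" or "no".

yes

Plurality — first-place votes: Kwame 0, Marcus 46, Lena 77, Noah 0, Sofia 0, Aisha 19. Winner: Lena.
Borda — scores: Kwame 220, Marcus 483, Lena 503, Noah 435, Sofia 331, Aisha 158. Winner: Lena.
The two methods agree.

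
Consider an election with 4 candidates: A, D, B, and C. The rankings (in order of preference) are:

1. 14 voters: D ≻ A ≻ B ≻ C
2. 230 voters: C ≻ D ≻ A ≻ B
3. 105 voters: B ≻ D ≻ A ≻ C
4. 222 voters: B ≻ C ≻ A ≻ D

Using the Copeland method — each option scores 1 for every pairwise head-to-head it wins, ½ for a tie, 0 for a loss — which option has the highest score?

A: loses to D, B, and C → score 0.
D: beats A; loses to B and C → score 1.
B: beats A, D, and C → score 3.
C: beats A and D; loses to B → score 2.
B has the best pairwise record.

B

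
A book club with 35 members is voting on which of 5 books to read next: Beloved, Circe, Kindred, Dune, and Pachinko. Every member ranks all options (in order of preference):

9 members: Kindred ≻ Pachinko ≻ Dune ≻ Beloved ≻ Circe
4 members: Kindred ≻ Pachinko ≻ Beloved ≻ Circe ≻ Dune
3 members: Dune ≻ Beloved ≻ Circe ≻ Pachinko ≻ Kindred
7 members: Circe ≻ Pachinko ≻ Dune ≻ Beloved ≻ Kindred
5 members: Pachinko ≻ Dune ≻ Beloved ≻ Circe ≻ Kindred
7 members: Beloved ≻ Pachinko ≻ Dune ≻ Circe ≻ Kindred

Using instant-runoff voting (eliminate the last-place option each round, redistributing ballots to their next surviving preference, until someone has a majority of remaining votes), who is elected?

Beloved

Round 1: Beloved 7, Circe 7, Kindred 13, Dune 3, Pachinko 5. Eliminate Dune.
Round 2: Beloved 10, Circe 7, Kindred 13, Pachinko 5. Eliminate Pachinko.
Round 3: Beloved 15, Circe 7, Kindred 13. Eliminate Circe.
Round 4: Beloved 22, Kindred 13. Beloved has a majority.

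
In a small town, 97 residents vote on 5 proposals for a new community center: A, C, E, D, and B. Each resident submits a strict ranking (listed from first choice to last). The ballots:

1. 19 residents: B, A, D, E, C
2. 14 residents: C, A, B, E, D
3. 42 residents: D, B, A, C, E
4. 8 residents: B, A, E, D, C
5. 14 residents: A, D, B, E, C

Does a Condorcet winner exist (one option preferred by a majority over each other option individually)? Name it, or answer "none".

Checking pairwise contests:
B beats A 69–28.
A beats C 83–14.
A beats E 97–0.
A beats D 55–42.
D beats B 56–41.
Every option loses at least one head-to-head, so there is no Condorcet winner.

none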